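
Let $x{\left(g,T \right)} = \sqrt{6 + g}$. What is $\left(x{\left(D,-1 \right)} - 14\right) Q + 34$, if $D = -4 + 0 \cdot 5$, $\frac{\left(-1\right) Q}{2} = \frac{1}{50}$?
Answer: $\frac{864}{25} - \frac{\sqrt{2}}{25} \approx 34.503$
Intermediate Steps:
$Q = - \frac{1}{25}$ ($Q = - \frac{2}{50} = \left(-2\right) \frac{1}{50} = - \frac{1}{25} \approx -0.04$)
$D = -4$ ($D = -4 + 0 = -4$)
$\left(x{\left(D,-1 \right)} - 14\right) Q + 34 = \left(\sqrt{6 - 4} - 14\right) \left(- \frac{1}{25}\right) + 34 = \left(\sqrt{2} - 14\right) \left(- \frac{1}{25}\right) + 34 = \left(-14 + \sqrt{2}\right) \left(- \frac{1}{25}\right) + 34 = \left(\frac{14}{25} - \frac{\sqrt{2}}{25}\right) + 34 = \frac{864}{25} - \frac{\sqrt{2}}{25}$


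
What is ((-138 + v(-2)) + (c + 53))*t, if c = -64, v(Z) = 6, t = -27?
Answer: 3861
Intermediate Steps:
((-138 + v(-2)) + (c + 53))*t = ((-138 + 6) + (-64 + 53))*(-27) = (-132 - 11)*(-27) = -143*(-27) = 3861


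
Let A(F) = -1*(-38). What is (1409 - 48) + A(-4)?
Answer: 1399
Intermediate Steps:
A(F) = 38
(1409 - 48) + A(-4) = (1409 - 48) + 38 = 1361 + 38 = 1399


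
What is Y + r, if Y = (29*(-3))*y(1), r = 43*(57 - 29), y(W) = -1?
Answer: 1291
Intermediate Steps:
r = 1204 (r = 43*28 = 1204)
Y = 87 (Y = (29*(-3))*(-1) = -87*(-1) = 87)
Y + r = 87 + 1204 = 1291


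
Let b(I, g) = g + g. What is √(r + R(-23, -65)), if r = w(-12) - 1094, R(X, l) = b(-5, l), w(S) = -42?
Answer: I*√1266 ≈ 35.581*I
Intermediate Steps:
b(I, g) = 2*g
R(X, l) = 2*l
r = -1136 (r = -42 - 1094 = -1136)
√(r + R(-23, -65)) = √(-1136 + 2*(-65)) = √(-1136 - 130) = √(-1266) = I*√1266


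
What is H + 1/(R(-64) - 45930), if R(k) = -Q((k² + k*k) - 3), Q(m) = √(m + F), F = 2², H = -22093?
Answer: -15535478791227/703185569 + √8193/2109556707 ≈ -22093.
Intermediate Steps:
F = 4
Q(m) = √(4 + m) (Q(m) = √(m + 4) = √(4 + m))
R(k) = -√(1 + 2*k²) (R(k) = -√(4 + ((k² + k*k) - 3)) = -√(4 + ((k² + k²) - 3)) = -√(4 + (2*k² - 3)) = -√(4 + (-3 + 2*k²)) = -√(1 + 2*k²))
H + 1/(R(-64) - 45930) = -22093 + 1/(-√(1 + 2*(-64)²) - 45930) = -22093 + 1/(-√(1 + 2*4096) - 45930) = -22093 + 1/(-√(1 + 8192) - 45930) = -22093 + 1/(-√8193 - 45930) = -22093 + 1/(-45930 - √8193)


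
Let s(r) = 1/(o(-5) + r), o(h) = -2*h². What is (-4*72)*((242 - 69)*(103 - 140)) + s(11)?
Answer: 71896031/39 ≈ 1.8435e+6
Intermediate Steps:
s(r) = 1/(-50 + r) (s(r) = 1/(-2*(-5)² + r) = 1/(-2*25 + r) = 1/(-50 + r))
(-4*72)*((242 - 69)*(103 - 140)) + s(11) = (-4*72)*((242 - 69)*(103 - 140)) + 1/(-50 + 11) = -49824*(-37) + 1/(-39) = -288*(-6401) - 1/39 = 1843488 - 1/39 = 71896031/39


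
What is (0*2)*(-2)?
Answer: 0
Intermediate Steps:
(0*2)*(-2) = 0*(-2) = 0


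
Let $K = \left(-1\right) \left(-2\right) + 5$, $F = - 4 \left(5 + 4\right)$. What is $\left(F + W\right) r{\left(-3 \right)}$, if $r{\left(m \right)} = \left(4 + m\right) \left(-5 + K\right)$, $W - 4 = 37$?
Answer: $10$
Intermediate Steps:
$W = 41$ ($W = 4 + 37 = 41$)
$F = -36$ ($F = \left(-4\right) 9 = -36$)
$K = 7$ ($K = 2 + 5 = 7$)
$r{\left(m \right)} = 8 + 2 m$ ($r{\left(m \right)} = \left(4 + m\right) \left(-5 + 7\right) = \left(4 + m\right) 2 = 8 + 2 m$)
$\left(F + W\right) r{\left(-3 \right)} = \left(-36 + 41\right) \left(8 + 2 \left(-3\right)\right) = 5 \left(8 - 6\right) = 5 \cdot 2 = 10$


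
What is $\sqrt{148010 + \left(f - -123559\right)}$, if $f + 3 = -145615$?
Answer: $\sqrt{125951} \approx 354.9$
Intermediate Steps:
$f = -145618$ ($f = -3 - 145615 = -145618$)
$\sqrt{148010 + \left(f - -123559\right)} = \sqrt{148010 - 22059} = \sqrt{125951}$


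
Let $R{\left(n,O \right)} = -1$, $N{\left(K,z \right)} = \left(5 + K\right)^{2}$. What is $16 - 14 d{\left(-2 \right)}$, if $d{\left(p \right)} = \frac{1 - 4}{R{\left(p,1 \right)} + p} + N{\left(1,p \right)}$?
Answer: $-502$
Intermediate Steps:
$d{\left(p \right)} = 36 - \frac{3}{-1 + p}$ ($d{\left(p \right)} = \frac{1 - 4}{-1 + p} + \left(5 + 1\right)^{2} = - \frac{3}{-1 + p} + 6^{2} = - \frac{3}{-1 + p} + 36 = 36 - \frac{3}{-1 + p}$)
$16 - 14 d{\left(-2 \right)} = 16 - 14 \frac{3 \left(-13 + 12 \left(-2\right)\right)}{-1 - 2} = 16 - 14 \frac{3 \left(-13 - 24\right)}{-3} = 16 - 14 \cdot 3 \left(- \frac{1}{3}\right) \left(-37\right) = 16 - 518 = -502$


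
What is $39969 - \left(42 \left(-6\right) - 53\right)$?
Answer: $40274$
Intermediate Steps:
$39969 - \left(42 \left(-6\right) - 53\right) = 39969 - \left(-252 - 53\right) = 39969 - -305 = 39969 + 305 = 40274$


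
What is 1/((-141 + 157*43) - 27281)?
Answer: -1/20671 ≈ -4.8377e-5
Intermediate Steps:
1/((-141 + 157*43) - 27281) = 1/((-141 + 6751) - 27281) = 1/(6610 - 27281) = 1/(-20671) = -1/20671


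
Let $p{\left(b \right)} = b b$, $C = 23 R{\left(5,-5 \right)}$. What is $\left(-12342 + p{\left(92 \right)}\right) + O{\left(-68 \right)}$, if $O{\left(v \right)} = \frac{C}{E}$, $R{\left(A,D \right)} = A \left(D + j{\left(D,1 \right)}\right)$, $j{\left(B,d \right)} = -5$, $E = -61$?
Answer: $- \frac{235408}{61} \approx -3859.1$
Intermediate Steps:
$R{\left(A,D \right)} = A \left(-5 + D\right)$ ($R{\left(A,D \right)} = A \left(D - 5\right) = A \left(-5 + D\right)$)
$C = -1150$ ($C = 23 \cdot 5 \left(-5 - 5\right) = 23 \cdot 5 \left(-10\right) = 23 \left(-50\right) = -1150$)
$p{\left(b \right)} = b^{2}$
$O{\left(v \right)} = \frac{1150}{61}$ ($O{\left(v \right)} = - \frac{1150}{-61} = \left(-1150\right) \left(- \frac{1}{61}\right) = \frac{1150}{61}$)
$\left(-12342 + p{\left(92 \right)}\right) + O{\left(-68 \right)} = \left(-12342 + 92^{2}\right) + \frac{1150}{61} = \left(-12342 + 8464\right) + \frac{1150}{61} = -3878 + \frac{1150}{61} = - \frac{235408}{61}$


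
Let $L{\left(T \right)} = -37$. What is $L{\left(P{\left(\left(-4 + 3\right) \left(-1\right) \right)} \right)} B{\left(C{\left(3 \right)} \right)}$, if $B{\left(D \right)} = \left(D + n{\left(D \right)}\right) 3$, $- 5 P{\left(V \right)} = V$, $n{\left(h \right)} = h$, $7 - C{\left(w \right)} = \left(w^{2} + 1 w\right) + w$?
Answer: $1776$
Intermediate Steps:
$C{\left(w \right)} = 7 - w^{2} - 2 w$ ($C{\left(w \right)} = 7 - \left(\left(w^{2} + 1 w\right) + w\right) = 7 - \left(\left(w^{2} + w\right) + w\right) = 7 - \left(\left(w + w^{2}\right) + w\right) = 7 - \left(w^{2} + 2 w\right) = 7 - w^{2} - 2 w$)
$P{\left(V \right)} = - \frac{V}{5}$
$B{\left(D \right)} = 6 D$ ($B{\left(D \right)} = \left(D + D\right) 3 = 2 D 3 = 6 D$)
$L{\left(P{\left(\left(-4 + 3\right) \left(-1\right) \right)} \right)} B{\left(C{\left(3 \right)} \right)} = - 37 \cdot 6 \left(7 - 3^{2} - 6\right) = - 37 \cdot 6 \left(7 - 9 - 6\right) = - 37 \cdot 6 \left(-8\right) = \left(-37\right) \left(-48\right) = 1776$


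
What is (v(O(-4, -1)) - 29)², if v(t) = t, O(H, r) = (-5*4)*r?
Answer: 81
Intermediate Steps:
O(H, r) = -20*r
(v(O(-4, -1)) - 29)² = (-20*(-1) - 29)² = (20 - 29)² = (-9)² = 81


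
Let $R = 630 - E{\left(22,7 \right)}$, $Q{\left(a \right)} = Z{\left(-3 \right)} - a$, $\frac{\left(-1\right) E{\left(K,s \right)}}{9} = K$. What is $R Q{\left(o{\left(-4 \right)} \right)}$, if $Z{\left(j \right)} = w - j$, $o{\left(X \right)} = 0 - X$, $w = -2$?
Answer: $-2484$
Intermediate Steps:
$o{\left(X \right)} = - X$
$Z{\left(j \right)} = -2 - j$
$E{\left(K,s \right)} = - 9 K$
$Q{\left(a \right)} = 1 - a$ ($Q{\left(a \right)} = \left(-2 - -3\right) - a = \left(-2 + 3\right) - a = 1 - a$)
$R = 828$ ($R = 630 - \left(-9\right) 22 = 630 - -198 = 630 + 198 = 828$)
$R Q{\left(o{\left(-4 \right)} \right)} = 828 \left(1 - \left(-1\right) \left(-4\right)\right) = 828 \left(1 - 4\right) = 828 \left(-3\right) = -2484$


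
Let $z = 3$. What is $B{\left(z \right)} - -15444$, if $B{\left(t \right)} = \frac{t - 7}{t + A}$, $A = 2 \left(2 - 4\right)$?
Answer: $15448$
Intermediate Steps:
$A = -4$ ($A = 2 \left(-2\right) = -4$)
$B{\left(t \right)} = \frac{-7 + t}{-4 + t}$ ($B{\left(t \right)} = \frac{t - 7}{t - 4} = \frac{-7 + t}{-4 + t}$)
$B{\left(z \right)} - -15444 = \frac{-7 + 3}{-4 + 3} - -15444 = \frac{1}{-1} \left(-4\right) + 15444 = \left(-1\right) \left(-4\right) + 15444 = 4 + 15444 = 15448$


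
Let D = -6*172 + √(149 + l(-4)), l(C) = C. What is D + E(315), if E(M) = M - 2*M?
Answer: -1347 + √145 ≈ -1335.0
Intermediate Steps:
E(M) = -M
D = -1032 + √145 (D = -6*172 + √(149 - 4) = -1032 + √145 ≈ -1020.0)
D + E(315) = (-1032 + √145) - 1*315 = (-1032 + √145) - 315 = -1347 + √145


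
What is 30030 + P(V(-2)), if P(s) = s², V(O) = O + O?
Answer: 30046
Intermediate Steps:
V(O) = 2*O
30030 + P(V(-2)) = 30030 + (2*(-2))² = 30030 + (-4)² = 30030 + 16 = 30046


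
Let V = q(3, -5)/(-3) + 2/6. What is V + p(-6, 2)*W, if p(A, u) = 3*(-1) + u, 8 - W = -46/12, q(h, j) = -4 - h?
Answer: -55/6 ≈ -9.1667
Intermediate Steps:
V = 8/3 (V = (-4 - 1*3)/(-3) + 2/6 = (-4 - 3)*(-⅓) + 2*(⅙) = -7*(-⅓) + ⅓ = 7/3 + ⅓ = 8/3 ≈ 2.6667)
W = 71/6 (W = 8 - (-46)/12 = 8 - 1*(-23/6) = 8 + 23/6 = 71/6 ≈ 11.833)
p(A, u) = -3 + u
V + p(-6, 2)*W = 8/3 + (-3 + 2)*(71/6) = 8/3 - 1*71/6 = 8/3 - 71/6 = -55/6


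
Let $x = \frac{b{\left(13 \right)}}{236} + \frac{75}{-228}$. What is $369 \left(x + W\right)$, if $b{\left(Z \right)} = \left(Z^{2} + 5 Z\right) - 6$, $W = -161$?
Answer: $- \frac{265335723}{4484} \approx -59174.0$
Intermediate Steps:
$b{\left(Z \right)} = -6 + Z^{2} + 5 Z$
$x = \frac{2857}{4484}$ ($x = \frac{-6 + 13^{2} + 5 \cdot 13}{236} + \frac{75}{-228} = \left(-6 + 169 + 65\right) \frac{1}{236} + 75 \left(- \frac{1}{228}\right) = 228 \cdot \frac{1}{236} - \frac{25}{76} = \frac{57}{59} - \frac{25}{76} = \frac{2857}{4484} \approx 0.63715$)
$369 \left(x + W\right) = 369 \left(\frac{2857}{4484} - 161\right) = 369 \left(- \frac{719067}{4484}\right) = - \frac{265335723}{4484}$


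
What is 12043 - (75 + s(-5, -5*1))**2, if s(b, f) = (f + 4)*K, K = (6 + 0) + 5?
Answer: 7947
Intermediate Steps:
K = 11 (K = 6 + 5 = 11)
s(b, f) = 44 + 11*f (s(b, f) = (f + 4)*11 = (4 + f)*11 = 44 + 11*f)
12043 - (75 + s(-5, -5*1))**2 = 12043 - (75 + (44 + 11*(-5*1)))**2 = 12043 - (75 + (44 + 11*(-5)))**2 = 12043 - (75 + (44 - 55))**2 = 12043 - (75 - 11)**2 = 12043 - 1*64**2 = 12043 - 1*4096 = 12043 - 4096 = 7947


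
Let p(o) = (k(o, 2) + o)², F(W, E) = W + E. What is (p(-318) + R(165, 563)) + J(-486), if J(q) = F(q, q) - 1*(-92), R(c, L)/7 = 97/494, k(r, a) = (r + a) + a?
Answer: 196881415/494 ≈ 3.9855e+5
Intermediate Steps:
F(W, E) = E + W
k(r, a) = r + 2*a (k(r, a) = (a + r) + a = r + 2*a)
R(c, L) = 679/494 (R(c, L) = 7*(97/494) = 679/494)
J(q) = 92 + 2*q (J(q) = (q + q) - 1*(-92) = 2*q + 92 = 92 + 2*q)
p(o) = (4 + 2*o)² (p(o) = ((o + 2*2) + o)² = ((o + 4) + o)² = ((4 + o) + o)² = (4 + 2*o)²)
(p(-318) + R(165, 563)) + J(-486) = (4*(2 - 318)² + 679/494) + (92 + 2*(-486)) = (4*(-316)² + 679/494) + (92 - 972) = (4*99856 + 679/494) - 880 = (399424 + 679/494) - 880 = 197316135/494 - 880 = 196881415/494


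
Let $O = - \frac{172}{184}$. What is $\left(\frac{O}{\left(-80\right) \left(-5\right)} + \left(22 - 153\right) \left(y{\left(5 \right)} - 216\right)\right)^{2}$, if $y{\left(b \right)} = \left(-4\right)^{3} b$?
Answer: $\frac{1669197739145563449}{338560000} \approx 4.9303 \cdot 10^{9}$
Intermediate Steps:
$O = - \frac{43}{46}$ ($O = \left(-172\right) \frac{1}{184} = - \frac{43}{46} \approx -0.93478$)
$y{\left(b \right)} = - 64 b$
$\left(\frac{O}{\left(-80\right) \left(-5\right)} + \left(22 - 153\right) \left(y{\left(5 \right)} - 216\right)\right)^{2} = \left(- \frac{43}{46 \left(\left(-80\right) \left(-5\right)\right)} + \left(22 - 153\right) \left(\left(-64\right) 5 - 216\right)\right)^{2} = \left(- \frac{43}{46 \cdot 400} - 131 \left(-320 - 216\right)\right)^{2} = \left(\left(- \frac{43}{46}\right) \frac{1}{400} - -70216\right)^{2} = \left(- \frac{43}{18400} + 70216\right)^{2} = \left(\frac{1291974357}{18400}\right)^{2} = \frac{1669197739145563449}{338560000}$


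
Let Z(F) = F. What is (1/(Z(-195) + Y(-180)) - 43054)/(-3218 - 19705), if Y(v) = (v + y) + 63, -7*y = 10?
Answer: 94460483/50293062 ≈ 1.8782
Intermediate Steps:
y = -10/7 (y = -1/7*10 = -10/7 ≈ -1.4286)
Y(v) = 431/7 + v (Y(v) = (v - 10/7) + 63 = (-10/7 + v) + 63 = 431/7 + v)
(1/(Z(-195) + Y(-180)) - 43054)/(-3218 - 19705) = (1/(-195 + (431/7 - 180)) - 43054)/(-3218 - 19705) = (1/(-195 - 829/7) - 43054)/(-22923) = (1/(-2194/7) - 43054)*(-1/22923) = (-7/2194 - 43054)*(-1/22923) = -94460483/2194*(-1/22923) = 94460483/50293062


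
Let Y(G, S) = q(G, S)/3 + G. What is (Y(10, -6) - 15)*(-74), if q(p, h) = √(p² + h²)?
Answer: 370 - 148*√34/3 ≈ 82.340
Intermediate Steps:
q(p, h) = √(h² + p²)
Y(G, S) = G + √(G² + S²)/3 (Y(G, S) = √(S² + G²)/3 + G = √(G² + S²)*(⅓) + G = √(G² + S²)/3 + G = G + √(G² + S²)/3)
(Y(10, -6) - 15)*(-74) = ((10 + √(10² + (-6)²)/3) - 15)*(-74) = ((10 + √(100 + 36)/3) - 15)*(-74) = ((10 + √136/3) - 15)*(-74) = ((10 + (2*√34)/3) - 15)*(-74) = ((10 + 2*√34/3) - 15)*(-74) = (-5 + 2*√34/3)*(-74) = 370 - 148*√34/3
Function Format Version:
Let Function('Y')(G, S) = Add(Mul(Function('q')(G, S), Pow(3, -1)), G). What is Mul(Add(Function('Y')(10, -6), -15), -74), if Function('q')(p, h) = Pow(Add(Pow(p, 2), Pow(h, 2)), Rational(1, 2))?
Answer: Add(370, Mul(Rational(-148, 3), Pow(34, Rational(1, 2)))) ≈ 82.340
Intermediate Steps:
Function('q')(p, h) = Pow(Add(Pow(h, 2), Pow(p, 2)), Rational(1, 2))
Function('Y')(G, S) = Add(G, Mul(Rational(1, 3), Pow(Add(Pow(G, 2), Pow(S, 2)), Rational(1, 2)))) (Function('Y')(G, S) = Add(Mul(Pow(Add(Pow(S, 2), Pow(G, 2)), Rational(1, 2)), Pow(3, -1)), G) = Add(Mul(Pow(Add(Pow(G, 2), Pow(S, 2)), Rational(1, 2)), Rational(1, 3)), G) = Add(Mul(Rational(1, 3), Pow(Add(Pow(G, 2), Pow(S, 2)), Rational(1, 2))), G) = Add(G, Mul(Rational(1, 3), Pow(Add(Pow(G, 2), Pow(S, 2)), Rational(1, 2)))))
Mul(Add(Function('Y')(10, -6), -15), -74) = Mul(Add(Add(10, Mul(Rational(1, 3), Pow(Add(Pow(10, 2), Pow(-6, 2)), Rational(1, 2)))), -15), -74) = Mul(Add(Add(10, Mul(Rational(1, 3), Pow(Add(100, 36), Rational(1, 2)))), -15), -74) = Mul(Add(Add(10, Mul(Rational(1, 3), Pow(136, Rational(1, 2)))), -15), -74) = Mul(Add(Add(10, Mul(Rational(1, 3), Mul(2, Pow(34, Rational(1, 2))))), -15), -74) = Mul(Add(Add(10, Mul(Rational(2, 3), Pow(34, Rational(1, 2)))), -15), -74) = Mul(Add(-5, Mul(Rational(2, 3), Pow(34, Rational(1, 2)))), -74) = Add(370, Mul(Rational(-148, 3), Pow(34, Rational(1, 2))))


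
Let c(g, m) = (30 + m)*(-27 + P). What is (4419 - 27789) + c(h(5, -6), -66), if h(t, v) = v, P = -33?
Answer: -21210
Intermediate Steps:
c(g, m) = -1800 - 60*m (c(g, m) = (30 + m)*(-27 - 33) = (30 + m)*(-60) = -1800 - 60*m)
(4419 - 27789) + c(h(5, -6), -66) = (4419 - 27789) + (-1800 - 60*(-66)) = -23370 + (-1800 + 3960) = -23370 + 2160 = -21210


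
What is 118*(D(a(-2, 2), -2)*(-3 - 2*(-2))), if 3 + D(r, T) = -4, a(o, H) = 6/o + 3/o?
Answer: -826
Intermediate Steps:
a(o, H) = 9/o
D(r, T) = -7 (D(r, T) = -3 - 4 = -7)
118*(D(a(-2, 2), -2)*(-3 - 2*(-2))) = 118*(-7*(-3 - 2*(-2))) = 118*(-7*(-3 + 4)) = 118*(-7*1) = 118*(-7) = -826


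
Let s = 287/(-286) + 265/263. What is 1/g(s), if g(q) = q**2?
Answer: 5657747524/95481 ≈ 59255.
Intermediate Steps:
s = 309/75218 (s = 287*(-1/286) + 265*(1/263) = -287/286 + 265/263 = 309/75218 ≈ 0.0041081)
1/g(s) = 1/((309/75218)**2) = 1/(95481/5657747524) = 5657747524/95481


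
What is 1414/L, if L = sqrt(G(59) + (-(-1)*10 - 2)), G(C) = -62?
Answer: -707*I*sqrt(6)/9 ≈ -192.42*I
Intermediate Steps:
L = 3*I*sqrt(6) (L = sqrt(-62 + (-(-1)*10 - 2)) = sqrt(-62 + (-1*(-10) - 2)) = sqrt(-62 + (10 - 2)) = sqrt(-62 + 8) = sqrt(-54) = 3*I*sqrt(6) ≈ 7.3485*I)
1414/L = 1414/((3*I*sqrt(6))) = 1414*(-I*sqrt(6)/18) = -707*I*sqrt(6)/9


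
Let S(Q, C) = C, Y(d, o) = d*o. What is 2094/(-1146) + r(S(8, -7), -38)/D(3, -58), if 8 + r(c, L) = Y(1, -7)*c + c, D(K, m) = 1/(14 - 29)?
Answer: -97759/191 ≈ -511.83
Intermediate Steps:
D(K, m) = -1/15 (D(K, m) = 1/(-15) = -1/15)
r(c, L) = -8 - 6*c (r(c, L) = -8 + ((1*(-7))*c + c) = -8 + (-7*c + c) = -8 - 6*c)
2094/(-1146) + r(S(8, -7), -38)/D(3, -58) = 2094/(-1146) + (-8 - 6*(-7))/(-1/15) = 2094*(-1/1146) + (-8 + 42)*(-15) = -349/191 + 34*(-15) = -349/191 - 510 = -97759/191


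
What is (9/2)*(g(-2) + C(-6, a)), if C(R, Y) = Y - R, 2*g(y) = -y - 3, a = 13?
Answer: 333/4 ≈ 83.250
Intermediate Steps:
g(y) = -3/2 - y/2 (g(y) = (-y - 3)/2 = (-3 - y)/2 = -3/2 - y/2)
(9/2)*(g(-2) + C(-6, a)) = (9/2)*((-3/2 - 1/2*(-2)) + (13 - 1*(-6))) = (9*(1/2))*((-3/2 + 1) + (13 + 6)) = 9*(-1/2 + 19)/2 = (9/2)*(37/2) = 333/4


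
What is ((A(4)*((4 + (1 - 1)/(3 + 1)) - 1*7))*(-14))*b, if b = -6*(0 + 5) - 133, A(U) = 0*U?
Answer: 0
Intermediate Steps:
A(U) = 0
b = -163 (b = -6*5 - 133 = -30 - 133 = -163)
((A(4)*((4 + (1 - 1)/(3 + 1)) - 1*7))*(-14))*b = ((0*((4 + (1 - 1)/(3 + 1)) - 1*7))*(-14))*(-163) = ((0*((4 + 0/4) - 7))*(-14))*(-163) = ((0*((4 + 0*(1/4)) - 7))*(-14))*(-163) = ((0*((4 + 0) - 7))*(-14))*(-163) = ((0*(4 - 7))*(-14))*(-163) = ((0*(-3))*(-14))*(-163) = (0*(-14))*(-163) = 0*(-163) = 0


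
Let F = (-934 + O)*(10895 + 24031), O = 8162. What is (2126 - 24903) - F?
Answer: -252467905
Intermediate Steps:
F = 252445128 (F = (-934 + 8162)*(10895 + 24031) = 7228*34926 = 252445128)
(2126 - 24903) - F = (2126 - 24903) - 1*252445128 = -22777 - 252445128 = -252467905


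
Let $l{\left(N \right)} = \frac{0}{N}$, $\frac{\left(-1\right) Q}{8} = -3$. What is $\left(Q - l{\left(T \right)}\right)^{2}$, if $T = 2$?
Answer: $576$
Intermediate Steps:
$Q = 24$ ($Q = \left(-8\right) \left(-3\right) = 24$)
$l{\left(N \right)} = 0$
$\left(Q - l{\left(T \right)}\right)^{2} = \left(24 - 0\right)^{2} = \left(24 + 0\right)^{2} = 24^{2} = 576$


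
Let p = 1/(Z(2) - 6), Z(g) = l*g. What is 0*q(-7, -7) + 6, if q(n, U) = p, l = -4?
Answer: 6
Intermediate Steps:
Z(g) = -4*g
p = -1/14 (p = 1/(-4*2 - 6) = 1/(-8 - 6) = 1/(-14) = -1/14 ≈ -0.071429)
q(n, U) = -1/14
0*q(-7, -7) + 6 = 0*(-1/14) + 6 = 0 + 6 = 6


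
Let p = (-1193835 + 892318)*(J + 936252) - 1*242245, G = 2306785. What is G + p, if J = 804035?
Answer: -524724050839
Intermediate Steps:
p = -524726357624 (p = (-1193835 + 892318)*(804035 + 936252) - 1*242245 = -301517*1740287 - 242245 = -524726115379 - 242245 = -524726357624)
G + p = 2306785 - 524726357624 = -524724050839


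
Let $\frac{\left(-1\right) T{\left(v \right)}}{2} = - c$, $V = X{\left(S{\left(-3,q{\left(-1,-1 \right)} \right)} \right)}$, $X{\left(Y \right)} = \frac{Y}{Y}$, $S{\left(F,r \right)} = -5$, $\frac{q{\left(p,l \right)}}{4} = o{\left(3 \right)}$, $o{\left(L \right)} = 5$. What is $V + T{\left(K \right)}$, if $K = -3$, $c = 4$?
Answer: $9$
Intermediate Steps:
$q{\left(p,l \right)} = 20$ ($q{\left(p,l \right)} = 4 \cdot 5 = 20$)
$X{\left(Y \right)} = 1$
$V = 1$
$T{\left(v \right)} = 8$ ($T{\left(v \right)} = - 2 \left(\left(-1\right) 4\right) = \left(-2\right) \left(-4\right) = 8$)
$V + T{\left(K \right)} = 1 + 8 = 9$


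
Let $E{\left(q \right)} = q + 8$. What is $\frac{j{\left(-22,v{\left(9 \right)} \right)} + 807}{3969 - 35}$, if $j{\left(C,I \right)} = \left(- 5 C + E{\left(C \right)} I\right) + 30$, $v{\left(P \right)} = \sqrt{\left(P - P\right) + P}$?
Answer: $\frac{905}{3934} \approx 0.23005$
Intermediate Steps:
$E{\left(q \right)} = 8 + q$
$v{\left(P \right)} = \sqrt{P}$ ($v{\left(P \right)} = \sqrt{0 + P} = \sqrt{P}$)
$j{\left(C,I \right)} = 30 - 5 C + I \left(8 + C\right)$ ($j{\left(C,I \right)} = \left(- 5 C + \left(8 + C\right) I\right) + 30 = \left(- 5 C + I \left(8 + C\right)\right) + 30 = 30 - 5 C + I \left(8 + C\right)$)
$\frac{j{\left(-22,v{\left(9 \right)} \right)} + 807}{3969 - 35} = \frac{\left(30 - -110 + \sqrt{9} \left(8 - 22\right)\right) + 807}{3969 - 35} = \frac{\left(30 + 110 + 3 \left(-14\right)\right) + 807}{3934} = \left(\left(30 + 110 - 42\right) + 807\right) \frac{1}{3934} = \left(98 + 807\right) \frac{1}{3934} = 905 \cdot \frac{1}{3934} = \frac{905}{3934}$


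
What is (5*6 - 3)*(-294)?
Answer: -7938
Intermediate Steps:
(5*6 - 3)*(-294) = (30 - 3)*(-294) = 27*(-294) = -7938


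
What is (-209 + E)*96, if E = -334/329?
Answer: -6633120/329 ≈ -20161.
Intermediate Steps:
E = -334/329 (E = -334*1/329 = -334/329 ≈ -1.0152)
(-209 + E)*96 = (-209 - 334/329)*96 = -69095/329*96 = -6633120/329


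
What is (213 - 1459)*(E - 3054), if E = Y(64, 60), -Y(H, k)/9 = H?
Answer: 4522980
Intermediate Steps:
Y(H, k) = -9*H
E = -576 (E = -9*64 = -576)
(213 - 1459)*(E - 3054) = (213 - 1459)*(-576 - 3054) = -1246*(-3630) = 4522980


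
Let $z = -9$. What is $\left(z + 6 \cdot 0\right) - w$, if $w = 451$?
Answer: $-460$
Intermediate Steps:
$\left(z + 6 \cdot 0\right) - w = \left(-9 + 6 \cdot 0\right) - 451 = \left(-9 + 0\right) - 451 = -9 - 451 = -460$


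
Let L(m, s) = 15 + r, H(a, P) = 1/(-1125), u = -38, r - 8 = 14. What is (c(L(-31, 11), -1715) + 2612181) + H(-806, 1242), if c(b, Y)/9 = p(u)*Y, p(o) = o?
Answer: 3598549874/1125 ≈ 3.1987e+6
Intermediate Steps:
r = 22 (r = 8 + 14 = 22)
H(a, P) = -1/1125
L(m, s) = 37 (L(m, s) = 15 + 22 = 37)
c(b, Y) = -342*Y (c(b, Y) = 9*(-38*Y) = -342*Y)
(c(L(-31, 11), -1715) + 2612181) + H(-806, 1242) = (-342*(-1715) + 2612181) - 1/1125 = (586530 + 2612181) - 1/1125 = 3198711 - 1/1125 = 3598549874/1125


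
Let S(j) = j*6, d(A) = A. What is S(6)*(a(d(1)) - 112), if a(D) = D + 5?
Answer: -3816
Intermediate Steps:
a(D) = 5 + D
S(j) = 6*j
S(6)*(a(d(1)) - 112) = (6*6)*((5 + 1) - 112) = 36*(6 - 112) = 36*(-106) = -3816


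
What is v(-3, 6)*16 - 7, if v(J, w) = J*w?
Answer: -295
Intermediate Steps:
v(-3, 6)*16 - 7 = -3*6*16 - 7 = -18*16 - 7 = -288 - 7 = -295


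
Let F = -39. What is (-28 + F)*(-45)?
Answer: 3015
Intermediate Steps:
(-28 + F)*(-45) = (-28 - 39)*(-45) = -67*(-45) = 3015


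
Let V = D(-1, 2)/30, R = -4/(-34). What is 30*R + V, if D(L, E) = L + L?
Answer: 883/255 ≈ 3.4627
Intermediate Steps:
D(L, E) = 2*L
R = 2/17 (R = -4*(-1/34) = 2/17 ≈ 0.11765)
V = -1/15 (V = (2*(-1))/30 = -2*1/30 = -1/15 ≈ -0.066667)
30*R + V = 30*(2/17) - 1/15 = 60/17 - 1/15 = 883/255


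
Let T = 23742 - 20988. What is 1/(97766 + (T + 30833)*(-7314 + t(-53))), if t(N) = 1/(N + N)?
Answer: -106/26029134099 ≈ -4.0724e-9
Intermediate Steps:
t(N) = 1/(2*N)
T = 2754
1/(97766 + (T + 30833)*(-7314 + t(-53))) = 1/(97766 + (2754 + 30833)*(-7314 + (½)/(-53))) = 1/(97766 + 33587*(-7314 + (½)*(-1/53))) = 1/(97766 + 33587*(-7314 - 1/106)) = 1/(97766 + 33587*(-775285/106)) = 1/(97766 - 26039497295/106) = 1/(-26029134099/106) = -106/26029134099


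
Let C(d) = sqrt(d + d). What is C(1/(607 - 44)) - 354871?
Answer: -354871 + sqrt(1126)/563 ≈ -3.5487e+5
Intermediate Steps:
C(d) = sqrt(2)*sqrt(d) (C(d) = sqrt(2*d) = sqrt(2)*sqrt(d))
C(1/(607 - 44)) - 354871 = sqrt(2)*sqrt(1/(607 - 44)) - 354871 = sqrt(2)*sqrt(1/563) - 354871 = sqrt(2)*(sqrt(563)/563) - 354871 = sqrt(1126)/563 - 354871 = -354871 + sqrt(1126)/563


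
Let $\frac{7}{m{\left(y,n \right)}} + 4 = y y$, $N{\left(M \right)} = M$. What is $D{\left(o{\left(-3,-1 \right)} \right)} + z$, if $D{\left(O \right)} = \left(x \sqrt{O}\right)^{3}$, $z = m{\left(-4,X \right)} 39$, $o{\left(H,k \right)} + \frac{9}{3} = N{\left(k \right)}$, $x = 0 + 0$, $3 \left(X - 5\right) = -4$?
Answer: $\frac{91}{4} \approx 22.75$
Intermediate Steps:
$X = \frac{11}{3}$ ($X = 5 + \frac{1}{3} \left(-4\right) = 5 - \frac{4}{3} = \frac{11}{3} \approx 3.6667$)
$x = 0$
$o{\left(H,k \right)} = -3 + k$
$m{\left(y,n \right)} = \frac{7}{-4 + y^{2}}$ ($m{\left(y,n \right)} = \frac{7}{-4 + y y} = \frac{7}{-4 + y^{2}}$)
$z = \frac{91}{4}$ ($z = \frac{7}{-4 + \left(-4\right)^{2}} \cdot 39 = \frac{7}{-4 + 16} \cdot 39 = \frac{7}{12} \cdot 39 = \frac{91}{4} \approx 22.75$)
$D{\left(O \right)} = 0$ ($D{\left(O \right)} = \left(0 \sqrt{O}\right)^{3} = 0^{3} = 0$)
$D{\left(o{\left(-3,-1 \right)} \right)} + z = 0 + \frac{91}{4} = \frac{91}{4}$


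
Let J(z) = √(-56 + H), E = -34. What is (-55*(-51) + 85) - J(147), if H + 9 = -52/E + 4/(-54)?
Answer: 2890 - I*√1487517/153 ≈ 2890.0 - 7.9715*I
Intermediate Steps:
H = -3463/459 (H = -9 + (-52/(-34) + 4/(-54)) = -9 + (-52*(-1/34) + 4*(-1/54)) = -9 + (26/17 - 2/27) = -9 + 668/459 = -3463/459 ≈ -7.5447)
J(z) = I*√1487517/153 (J(z) = √(-56 - 3463/459) = √(-29167/459) = I*√1487517/153)
(-55*(-51) + 85) - J(147) = (-55*(-51) + 85) - I*√1487517/153 = (2805 + 85) - I*√1487517/153 = 2890 - I*√1487517/153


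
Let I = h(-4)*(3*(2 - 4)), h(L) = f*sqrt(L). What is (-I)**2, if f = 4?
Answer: -2304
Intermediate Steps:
h(L) = 4*sqrt(L)
I = -48*I (I = (4*sqrt(-4))*(3*(2 - 4)) = (4*(2*I))*(3*(-2)) = (8*I)*(-6) = -48*I ≈ -48.0*I)
(-I)**2 = (-(-48)*I)**2 = (48*I)**2 = -2304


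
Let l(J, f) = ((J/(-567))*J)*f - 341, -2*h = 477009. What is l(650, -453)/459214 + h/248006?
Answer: -4893971386201/21524799356676 ≈ -0.22736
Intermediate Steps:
h = -477009/2 (h = -1/2*477009 = -477009/2 ≈ -2.3850e+5)
l(J, f) = -341 - f*J**2/567 (l(J, f) = ((J*(-1/567))*J)*f - 341 = ((-J/567)*J)*f - 341 = (-J**2/567)*f - 341 = -f*J**2/567 - 341 = -341 - f*J**2/567)
l(650, -453)/459214 + h/248006 = (-341 - 1/567*(-453)*650**2)/459214 - 477009/2/248006 = (-341 - 1/567*(-453)*422500)*(1/459214) - 477009/2*1/248006 = (-341 + 63797500/189)*(1/459214) - 477009/496012 = (63733051/189)*(1/459214) - 477009/496012 = 63733051/86791446 - 477009/496012 = -4893971386201/21524799356676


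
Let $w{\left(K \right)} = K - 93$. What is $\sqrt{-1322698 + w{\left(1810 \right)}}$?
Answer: $i \sqrt{1320981} \approx 1149.3 i$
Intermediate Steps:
$w{\left(K \right)} = -93 + K$
$\sqrt{-1322698 + w{\left(1810 \right)}} = \sqrt{-1322698 + \left(-93 + 1810\right)} = \sqrt{-1322698 + 1717} = \sqrt{-1320981} = i \sqrt{1320981}$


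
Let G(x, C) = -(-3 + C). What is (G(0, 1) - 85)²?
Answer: 6889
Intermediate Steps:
G(x, C) = 3 - C
(G(0, 1) - 85)² = ((3 - 1*1) - 85)² = ((3 - 1) - 85)² = (2 - 85)² = (-83)² = 6889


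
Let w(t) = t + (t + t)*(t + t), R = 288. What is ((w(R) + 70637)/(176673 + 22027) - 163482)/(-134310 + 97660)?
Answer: 32483470699/7282355000 ≈ 4.4606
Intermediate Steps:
w(t) = t + 4*t**2 (w(t) = t + (2*t)*(2*t) = t + 4*t**2)
((w(R) + 70637)/(176673 + 22027) - 163482)/(-134310 + 97660) = ((288*(1 + 4*288) + 70637)/(176673 + 22027) - 163482)/(-134310 + 97660) = ((288*(1 + 1152) + 70637)/198700 - 163482)/(-36650) = ((288*1153 + 70637)*(1/198700) - 163482)*(-1/36650) = ((332064 + 70637)*(1/198700) - 163482)*(-1/36650) = (402701*(1/198700) - 163482)*(-1/36650) = (402701/198700 - 163482)*(-1/36650) = -32483470699/198700*(-1/36650) = 32483470699/7282355000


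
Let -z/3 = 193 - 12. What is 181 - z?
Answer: 724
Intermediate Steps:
z = -543 (z = -3*(193 - 12) = -3*181 = -543)
181 - z = 181 - 1*(-543) = 181 + 543 = 724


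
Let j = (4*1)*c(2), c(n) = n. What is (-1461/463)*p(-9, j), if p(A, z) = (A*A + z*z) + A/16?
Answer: -3376371/7408 ≈ -455.77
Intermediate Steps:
j = 8 (j = (4*1)*2 = 4*2 = 8)
p(A, z) = A² + z² + A/16 (p(A, z) = (A² + z²) + A*(1/16) = (A² + z²) + A/16 = A² + z² + A/16)
(-1461/463)*p(-9, j) = (-1461/463)*((-9)² + 8² + (1/16)*(-9)) = (-1461*1/463)*(81 + 64 - 9/16) = -1461/463*2311/16 = -3376371/7408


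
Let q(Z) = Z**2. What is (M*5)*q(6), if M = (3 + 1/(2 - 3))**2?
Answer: 720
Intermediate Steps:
M = 4 (M = (3 + 1/(-1))**2 = (3 - 1)**2 = 2**2 = 4)
(M*5)*q(6) = (4*5)*6**2 = 20*36 = 720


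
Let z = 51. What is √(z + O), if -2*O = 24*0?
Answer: √51 ≈ 7.1414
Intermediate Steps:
O = 0 (O = -12*0 = -½*0 = 0)
√(z + O) = √(51 + 0) = √51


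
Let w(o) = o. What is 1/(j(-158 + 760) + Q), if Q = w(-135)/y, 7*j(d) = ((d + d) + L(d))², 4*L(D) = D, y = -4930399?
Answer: 19721596/5168946495357 ≈ 3.8154e-6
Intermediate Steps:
L(D) = D/4
j(d) = 81*d²/112 (j(d) = ((d + d) + d/4)²/7 = (2*d + d/4)²/7 = (9*d/4)²/7 = (81*d²/16)/7 = 81*d²/112)
Q = 135/4930399 (Q = -135/(-4930399) = -135*(-1/4930399) = 135/4930399 ≈ 2.7381e-5)
1/(j(-158 + 760) + Q) = 1/(81*(-158 + 760)²/112 + 135/4930399) = 1/((81/112)*602² + 135/4930399) = 1/((81/112)*362404 + 135/4930399) = 1/(1048383/4 + 135/4930399) = 1/(5168946495357/19721596) = 19721596/5168946495357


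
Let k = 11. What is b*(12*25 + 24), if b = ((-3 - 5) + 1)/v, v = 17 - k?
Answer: -378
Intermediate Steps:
v = 6 (v = 17 - 1*11 = 17 - 11 = 6)
b = -7/6 (b = ((-3 - 5) + 1)/6 = (-8 + 1)*(1/6) = -7*1/6 = -7/6 ≈ -1.1667)
b*(12*25 + 24) = -7*(12*25 + 24)/6 = -7*(300 + 24)/6 = -7/6*324 = -378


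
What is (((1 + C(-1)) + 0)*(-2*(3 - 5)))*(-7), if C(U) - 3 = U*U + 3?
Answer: -224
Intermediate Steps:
C(U) = 6 + U² (C(U) = 3 + (U*U + 3) = 3 + (U² + 3) = 3 + (3 + U²) = 6 + U²)
(((1 + C(-1)) + 0)*(-2*(3 - 5)))*(-7) = (((1 + (6 + (-1)²)) + 0)*(-2*(3 - 5)))*(-7) = (((1 + (6 + 1)) + 0)*(-2*(-2)))*(-7) = (((1 + 7) + 0)*4)*(-7) = ((8 + 0)*4)*(-7) = (8*4)*(-7) = 32*(-7) = -224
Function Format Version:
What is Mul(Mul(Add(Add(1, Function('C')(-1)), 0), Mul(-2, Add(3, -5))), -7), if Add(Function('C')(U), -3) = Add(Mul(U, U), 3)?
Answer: -224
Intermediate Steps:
Function('C')(U) = Add(6, Pow(U, 2)) (Function('C')(U) = Add(3, Add(Mul(U, U), 3)) = Add(3, Add(Pow(U, 2), 3)) = Add(3, Add(3, Pow(U, 2))) = Add(6, Pow(U, 2)))
Mul(Mul(Add(Add(1, Function('C')(-1)), 0), Mul(-2, Add(3, -5))), -7) = Mul(Mul(Add(Add(1, Add(6, Pow(-1, 2))), 0), Mul(-2, Add(3, -5))), -7) = Mul(Mul(Add(Add(1, Add(6, 1)), 0), Mul(-2, -2)), -7) = Mul(Mul(Add(Add(1, 7), 0), 4), -7) = Mul(Mul(Add(8, 0), 4), -7) = Mul(Mul(8, 4), -7) = Mul(32, -7) = -224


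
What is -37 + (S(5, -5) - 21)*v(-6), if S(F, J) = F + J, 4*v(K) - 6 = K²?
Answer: -515/2 ≈ -257.50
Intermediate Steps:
v(K) = 3/2 + K²/4
-37 + (S(5, -5) - 21)*v(-6) = -37 + ((5 - 5) - 21)*(3/2 + (¼)*(-6)²) = -37 + (0 - 21)*(3/2 + (¼)*36) = -37 - 21*(3/2 + 9) = -37 - 21*21/2 = -37 - 441/2 = -515/2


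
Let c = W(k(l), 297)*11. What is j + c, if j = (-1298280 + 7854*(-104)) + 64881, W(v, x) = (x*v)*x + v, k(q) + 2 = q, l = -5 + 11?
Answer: 1831025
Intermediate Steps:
l = 6
k(q) = -2 + q
W(v, x) = v + v*x² (W(v, x) = (v*x)*x + v = v*x² + v = v + v*x²)
c = 3881240 (c = ((-2 + 6)*(1 + 297²))*11 = (4*(1 + 88209))*11 = (4*88210)*11 = 352840*11 = 3881240)
j = -2050215 (j = (-1298280 - 816816) + 64881 = -2115096 + 64881 = -2050215)
j + c = -2050215 + 3881240 = 1831025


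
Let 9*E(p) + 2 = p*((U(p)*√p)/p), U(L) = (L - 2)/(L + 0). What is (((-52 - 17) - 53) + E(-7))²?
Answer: 8469919/567 - 2200*I*√7/63 ≈ 14938.0 - 92.391*I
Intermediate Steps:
U(L) = (-2 + L)/L
E(p) = -2/9 + (-2 + p)/(9*√p) (E(p) = -2/9 + (p*((((-2 + p)/p)*√p)/p))/9 = -2/9 + (p*(((-2 + p)/√p)/p))/9 = -2/9 + (p*((-2 + p)/p^(3/2)))/9 = -2/9 + ((-2 + p)/√p)/9 = -2/9 + (-2 + p)/(9*√p))
(((-52 - 17) - 53) + E(-7))² = (((-52 - 17) - 53) + (-2 - 7 - 2*I*√7)/(9*√(-7)))² = ((-69 - 53) + (-I*√7/7)*(-2 - 7 - 2*I*√7)/9)² = (-122 + (-I*√7/7)*(-2 - 7 - 2*I*√7)/9)² = (-122 + (-I*√7/7)*(-9 - 2*I*√7)/9)² = (-122 - I*√7*(-9 - 2*I*√7)/63)²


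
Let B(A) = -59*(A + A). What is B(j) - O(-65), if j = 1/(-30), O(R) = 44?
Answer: -601/15 ≈ -40.067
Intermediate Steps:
j = -1/30 ≈ -0.033333
B(A) = -118*A
B(j) - O(-65) = -118*(-1/30) - 1*44 = 59/15 - 44 = -601/15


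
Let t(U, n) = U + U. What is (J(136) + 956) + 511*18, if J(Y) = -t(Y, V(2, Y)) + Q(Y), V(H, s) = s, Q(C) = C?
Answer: 10018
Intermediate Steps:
t(U, n) = 2*U
J(Y) = -Y (J(Y) = -2*Y + Y = -Y)
(J(136) + 956) + 511*18 = (-1*136 + 956) + 511*18 = (-136 + 956) + 9198 = 820 + 9198 = 10018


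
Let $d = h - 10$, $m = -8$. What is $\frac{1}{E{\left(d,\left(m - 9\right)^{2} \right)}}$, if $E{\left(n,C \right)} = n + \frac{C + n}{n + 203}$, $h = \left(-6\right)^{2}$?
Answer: $\frac{229}{6269} \approx 0.036529$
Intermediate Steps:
$h = 36$
$d = 26$ ($d = 36 - 10 = 26$)
$E{\left(n,C \right)} = n + \frac{C + n}{203 + n}$
$\frac{1}{E{\left(d,\left(m - 9\right)^{2} \right)}} = \frac{1}{\frac{1}{203 + 26} \left(\left(-8 - 9\right)^{2} + 26^{2} + 204 \cdot 26\right)} = \frac{1}{\frac{1}{229} \left(\left(-17\right)^{2} + 676 + 5304\right)} = \frac{1}{\frac{1}{229} \left(289 + 676 + 5304\right)} = \frac{1}{\frac{1}{229} \cdot 6269} = \frac{1}{\frac{6269}{229}} = \frac{229}{6269}$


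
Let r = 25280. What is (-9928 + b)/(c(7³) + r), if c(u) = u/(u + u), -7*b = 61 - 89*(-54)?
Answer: -148726/353927 ≈ -0.42022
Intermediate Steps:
b = -4867/7 (b = -(61 - 89*(-54))/7 = -(61 + 4806)/7 = -⅐*4867 = -4867/7 ≈ -695.29)
c(u) = ½ (c(u) = u/((2*u)) = u*(1/(2*u)) = ½)
(-9928 + b)/(c(7³) + r) = (-9928 - 4867/7)/(½ + 25280) = -74363/(7*50561/2) = -74363/7*2/50561 = -148726/353927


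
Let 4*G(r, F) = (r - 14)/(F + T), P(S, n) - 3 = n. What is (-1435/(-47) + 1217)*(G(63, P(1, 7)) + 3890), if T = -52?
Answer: 2736829901/564 ≈ 4.8525e+6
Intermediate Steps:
P(S, n) = 3 + n
G(r, F) = (-14 + r)/(4*(-52 + F)) (G(r, F) = ((r - 14)/(F - 52))/4 = ((-14 + r)/(-52 + F))/4 = (-14 + r)/(4*(-52 + F)))
(-1435/(-47) + 1217)*(G(63, P(1, 7)) + 3890) = (-1435/(-47) + 1217)*((-14 + 63)/(4*(-52 + (3 + 7))) + 3890) = (-1435*(-1/47) + 1217)*((¼)*49/(-52 + 10) + 3890) = (1435/47 + 1217)*((¼)*49/(-42) + 3890) = 58634*((¼)*(-1/42)*49 + 3890)/47 = 58634*(-7/24 + 3890)/47 = (58634/47)*(93353/24) = 2736829901/564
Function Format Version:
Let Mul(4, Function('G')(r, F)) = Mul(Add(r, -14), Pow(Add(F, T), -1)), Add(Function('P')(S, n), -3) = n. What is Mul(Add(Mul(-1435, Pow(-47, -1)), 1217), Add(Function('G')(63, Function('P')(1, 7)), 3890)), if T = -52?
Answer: Rational(2736829901, 564) ≈ 4.8525e+6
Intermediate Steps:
Function('P')(S, n) = Add(3, n)
Function('G')(r, F) = Mul(Rational(1, 4), Pow(Add(-52, F), -1), Add(-14, r)) (Function('G')(r, F) = Mul(Rational(1, 4), Mul(Add(r, -14), Pow(Add(F, -52), -1))) = Mul(Rational(1, 4), Mul(Add(-14, r), Pow(Add(-52, F), -1))) = Mul(Rational(1, 4), Mul(Pow(Add(-52, F), -1), Add(-14, r))) = Mul(Rational(1, 4), Pow(Add(-52, F), -1), Add(-14, r)))
Mul(Add(Mul(-1435, Pow(-47, -1)), 1217), Add(Function('G')(63, Function('P')(1, 7)), 3890)) = Mul(Add(Mul(-1435, Pow(-47, -1)), 1217), Add(Mul(Rational(1, 4), Pow(Add(-52, Add(3, 7)), -1), Add(-14, 63)), 3890)) = Mul(Add(Mul(-1435, Rational(-1, 47)), 1217), Add(Mul(Rational(1, 4), Pow(Add(-52, 10), -1), 49), 3890)) = Mul(Add(Rational(1435, 47), 1217), Add(Mul(Rational(1, 4), Pow(-42, -1), 49), 3890)) = Mul(Rational(58634, 47), Add(Mul(Rational(1, 4), Rational(-1, 42), 49), 3890)) = Mul(Rational(58634, 47), Add(Rational(-7, 24), 3890)) = Mul(Rational(58634, 47), Rational(93353, 24)) = Rational(2736829901, 564)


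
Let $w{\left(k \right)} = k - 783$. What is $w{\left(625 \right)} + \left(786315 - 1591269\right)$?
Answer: $-805112$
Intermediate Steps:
$w{\left(k \right)} = -783 + k$ ($w{\left(k \right)} = k - 783 = -783 + k$)
$w{\left(625 \right)} + \left(786315 - 1591269\right) = \left(-783 + 625\right) + \left(786315 - 1591269\right) = -158 - 804954 = -805112$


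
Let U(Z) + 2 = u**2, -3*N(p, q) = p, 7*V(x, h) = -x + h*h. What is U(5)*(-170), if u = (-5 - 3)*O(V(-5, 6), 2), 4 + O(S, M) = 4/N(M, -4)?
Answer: -1087660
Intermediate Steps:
V(x, h) = -x/7 + h**2/7 (V(x, h) = (-x + h*h)/7 = (-x + h**2)/7 = (h**2 - x)/7 = -x/7 + h**2/7)
N(p, q) = -p/3
O(S, M) = -4 - 12/M (O(S, M) = -4 + 4/((-M/3)) = -4 + 4*(-3/M) = -4 - 12/M)
u = 80 (u = (-5 - 3)*(-4 - 12/2) = -8*(-4 - 12*1/2) = -8*(-4 - 6) = -8*(-10) = 80)
U(Z) = 6398 (U(Z) = -2 + 80**2 = -2 + 6400 = 6398)
U(5)*(-170) = 6398*(-170) = -1087660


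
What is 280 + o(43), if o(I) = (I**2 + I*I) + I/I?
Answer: 3979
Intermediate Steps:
o(I) = 1 + 2*I**2 (o(I) = (I**2 + I**2) + 1 = 2*I**2 + 1 = 1 + 2*I**2)
280 + o(43) = 280 + (1 + 2*43**2) = 280 + (1 + 2*1849) = 280 + (1 + 3698) = 280 + 3699 = 3979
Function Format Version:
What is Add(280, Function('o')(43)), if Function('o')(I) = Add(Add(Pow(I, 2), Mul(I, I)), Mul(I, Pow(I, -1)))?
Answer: 3979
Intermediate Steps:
Function('o')(I) = Add(1, Mul(2, Pow(I, 2))) (Function('o')(I) = Add(Add(Pow(I, 2), Pow(I, 2)), 1) = Add(Mul(2, Pow(I, 2)), 1) = Add(1, Mul(2, Pow(I, 2))))
Add(280, Function('o')(43)) = Add(280, Add(1, Mul(2, Pow(43, 2)))) = Add(280, Add(1, Mul(2, 1849))) = Add(280, Add(1, 3698)) = Add(280, 3699) = 3979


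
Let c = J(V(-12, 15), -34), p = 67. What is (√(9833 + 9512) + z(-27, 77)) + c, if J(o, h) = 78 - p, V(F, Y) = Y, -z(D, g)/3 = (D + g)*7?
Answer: -1039 + √19345 ≈ -899.91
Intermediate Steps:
z(D, g) = -21*D - 21*g (z(D, g) = -3*(D + g)*7 = -3*(7*D + 7*g) = -21*D - 21*g)
J(o, h) = 11 (J(o, h) = 78 - 1*67 = 78 - 67 = 11)
c = 11
(√(9833 + 9512) + z(-27, 77)) + c = (√(9833 + 9512) + (-21*(-27) - 21*77)) + 11 = (√19345 + (567 - 1617)) + 11 = (√19345 - 1050) + 11 = (-1050 + √19345) + 11 = -1039 + √19345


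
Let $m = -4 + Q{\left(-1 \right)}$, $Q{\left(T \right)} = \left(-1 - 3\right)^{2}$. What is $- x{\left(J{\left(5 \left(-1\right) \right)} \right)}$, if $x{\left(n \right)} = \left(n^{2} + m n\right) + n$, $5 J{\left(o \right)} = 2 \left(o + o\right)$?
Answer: $36$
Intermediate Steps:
$Q{\left(T \right)} = 16$ ($Q{\left(T \right)} = \left(-4\right)^{2} = 16$)
$J{\left(o \right)} = \frac{4 o}{5}$ ($J{\left(o \right)} = \frac{2 \left(o + o\right)}{5} = \frac{2 \cdot 2 o}{5} = \frac{4 o}{5}$)
$m = 12$ ($m = -4 + 16 = 12$)
$x{\left(n \right)} = n^{2} + 13 n$ ($x{\left(n \right)} = \left(n^{2} + 12 n\right) + n = n^{2} + 13 n$)
$- x{\left(J{\left(5 \left(-1\right) \right)} \right)} = - \frac{4 \cdot 5 \left(-1\right)}{5} \left(13 + \frac{4 \cdot 5 \left(-1\right)}{5}\right) = - \frac{4}{5} \left(-5\right) \left(13 + \frac{4}{5} \left(-5\right)\right) = - \left(-4\right) \left(13 - 4\right) = - \left(-4\right) 9 = \left(-1\right) \left(-36\right) = 36$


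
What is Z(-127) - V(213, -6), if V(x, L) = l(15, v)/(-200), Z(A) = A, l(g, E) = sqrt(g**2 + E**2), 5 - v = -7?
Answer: -127 + 3*sqrt(41)/200 ≈ -126.90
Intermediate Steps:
v = 12 (v = 5 - 1*(-7) = 5 + 7 = 12)
l(g, E) = sqrt(E**2 + g**2)
V(x, L) = -3*sqrt(41)/200 (V(x, L) = sqrt(12**2 + 15**2)/(-200) = sqrt(144 + 225)*(-1/200) = sqrt(369)*(-1/200) = (3*sqrt(41))*(-1/200) = -3*sqrt(41)/200)
Z(-127) - V(213, -6) = -127 - (-3)*sqrt(41)/200 = -127 + 3*sqrt(41)/200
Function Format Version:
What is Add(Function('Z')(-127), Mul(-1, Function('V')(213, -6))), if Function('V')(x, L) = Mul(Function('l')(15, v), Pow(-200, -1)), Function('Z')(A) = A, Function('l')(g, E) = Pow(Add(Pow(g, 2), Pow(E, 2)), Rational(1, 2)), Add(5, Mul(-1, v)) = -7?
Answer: Add(-127, Mul(Rational(3, 200), Pow(41, Rational(1, 2)))) ≈ -126.90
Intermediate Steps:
v = 12 (v = Add(5, Mul(-1, -7)) = Add(5, 7) = 12)
Function('l')(g, E) = Pow(Add(Pow(E, 2), Pow(g, 2)), Rational(1, 2))
Function('V')(x, L) = Mul(Rational(-3, 200), Pow(41, Rational(1, 2))) (Function('V')(x, L) = Mul(Pow(Add(Pow(12, 2), Pow(15, 2)), Rational(1, 2)), Pow(-200, -1)) = Mul(Pow(Add(144, 225), Rational(1, 2)), Rational(-1, 200)) = Mul(Pow(369, Rational(1, 2)), Rational(-1, 200)) = Mul(Mul(3, Pow(41, Rational(1, 2))), Rational(-1, 200)) = Mul(Rational(-3, 200), Pow(41, Rational(1, 2))))
Add(Function('Z')(-127), Mul(-1, Function('V')(213, -6))) = Add(-127, Mul(-1, Mul(Rational(-3, 200), Pow(41, Rational(1, 2))))) = Add(-127, Mul(Rational(3, 200), Pow(41, Rational(1, 2))))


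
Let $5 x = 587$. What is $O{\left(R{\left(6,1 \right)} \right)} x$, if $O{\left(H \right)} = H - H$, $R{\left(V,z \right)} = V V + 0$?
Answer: $0$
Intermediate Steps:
$R{\left(V,z \right)} = V^{2}$ ($R{\left(V,z \right)} = V^{2} + 0 = V^{2}$)
$x = \frac{587}{5}$ ($x = \frac{1}{5} \cdot 587 = \frac{587}{5} \approx 117.4$)
$O{\left(H \right)} = 0$
$O{\left(R{\left(6,1 \right)} \right)} x = 0 \cdot \frac{587}{5} = 0$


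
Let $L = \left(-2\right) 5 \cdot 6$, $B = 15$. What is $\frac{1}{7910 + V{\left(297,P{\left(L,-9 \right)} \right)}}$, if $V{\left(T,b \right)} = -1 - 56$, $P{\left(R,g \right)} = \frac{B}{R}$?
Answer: $\frac{1}{7853} \approx 0.00012734$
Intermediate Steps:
$L = -60$ ($L = \left(-10\right) 6 = -60$)
$P{\left(R,g \right)} = \frac{15}{R}$
$V{\left(T,b \right)} = -57$ ($V{\left(T,b \right)} = -1 - 56 = -57$)
$\frac{1}{7910 + V{\left(297,P{\left(L,-9 \right)} \right)}} = \frac{1}{7910 - 57} = \frac{1}{7853}$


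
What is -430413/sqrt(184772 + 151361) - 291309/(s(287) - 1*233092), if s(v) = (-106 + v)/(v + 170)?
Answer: 44376071/35507621 - 430413*sqrt(336133)/336133 ≈ -741.14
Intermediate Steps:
s(v) = (-106 + v)/(170 + v)
-430413/sqrt(184772 + 151361) - 291309/(s(287) - 1*233092) = -430413/sqrt(184772 + 151361) - 291309/((-106 + 287)/(170 + 287) - 1*233092) = -430413*sqrt(336133)/336133 - 291309/(181/457 - 233092) = -430413*sqrt(336133)/336133 - 291309/(-106522863/457) = -430413*sqrt(336133)/336133 - 291309*(-457/106522863) = -430413*sqrt(336133)/336133 + 44376071/35507621 = 44376071/35507621 - 430413*sqrt(336133)/336133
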